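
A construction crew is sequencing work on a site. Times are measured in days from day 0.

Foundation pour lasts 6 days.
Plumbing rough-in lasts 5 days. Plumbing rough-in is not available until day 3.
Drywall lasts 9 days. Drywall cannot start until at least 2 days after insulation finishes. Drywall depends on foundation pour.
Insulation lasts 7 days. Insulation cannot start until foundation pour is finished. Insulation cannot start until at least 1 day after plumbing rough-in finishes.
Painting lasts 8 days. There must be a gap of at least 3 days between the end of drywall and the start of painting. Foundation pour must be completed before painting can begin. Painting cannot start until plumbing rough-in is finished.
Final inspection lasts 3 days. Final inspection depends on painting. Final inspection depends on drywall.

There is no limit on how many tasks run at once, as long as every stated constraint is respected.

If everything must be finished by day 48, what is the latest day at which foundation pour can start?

To finish by day 48, final inspection (duration 3) must start no later than day 45.
Painting has to be done before final inspection (must start by day 45). That means finishing by day 45, i.e. starting by 45 − 8 = day 37.
Drywall has several dependents: painting (must start by day 37, minus 3-day gap → day 34); final inspection (must start by day 45). The earliest of those limits is day 34, so drywall must start by 34 − 9 = day 25.
Insulation must finish before drywall (must start by day 25, minus 2-day gap → day 23). With a 7-day duration, insulation must start by 23 − 7 = day 16.
Foundation pour has several dependents: insulation (must start by day 16); drywall (must start by day 25); painting (must start by day 37). The earliest of those limits is day 16, so foundation pour must start by 16 − 6 = day 10.

10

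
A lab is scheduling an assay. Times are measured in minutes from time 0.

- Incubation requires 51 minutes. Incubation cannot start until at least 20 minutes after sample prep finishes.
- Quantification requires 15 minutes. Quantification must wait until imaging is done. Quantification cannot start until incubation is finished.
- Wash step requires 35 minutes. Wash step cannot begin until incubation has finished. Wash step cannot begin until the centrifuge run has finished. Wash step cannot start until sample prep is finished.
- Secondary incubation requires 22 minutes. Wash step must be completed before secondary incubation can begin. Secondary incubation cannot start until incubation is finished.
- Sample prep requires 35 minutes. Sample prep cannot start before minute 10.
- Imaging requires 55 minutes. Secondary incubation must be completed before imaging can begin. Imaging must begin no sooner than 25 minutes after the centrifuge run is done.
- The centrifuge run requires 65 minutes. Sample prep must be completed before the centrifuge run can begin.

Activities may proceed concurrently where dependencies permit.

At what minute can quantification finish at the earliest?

243

Sample prep waits on its own release at minute 10, so it starts at minute 10 and finishes at 10 + 35 = minute 45.
The centrifuge run cannot begin until sample prep (finishes minute 45). It runs from minute 45 to 45 + 65 = minute 110.
After sample prep (finishes minute 45, plus 20-minute gap → minute 65), incubation can start at minute 65 and finishes at minute 116.
For wash step: incubation (finishes minute 116); the centrifuge run (finishes minute 110); sample prep (finishes minute 45). Taking the maximum gives a start of minute 116, and it finishes at 116 + 35 = minute 151.
Secondary incubation needs all of wash step (finishes minute 151); incubation (finishes minute 116). That puts its earliest start at minute 151; it finishes at 151 + 22 = minute 173.
Imaging has to wait for secondary incubation (finishes minute 173); the centrifuge run (finishes minute 110, plus 25-minute gap → minute 135). The latest of these is minute 173, so imaging runs minute 173 to 173 + 55 = minute 228.
Quantification needs all of imaging (finishes minute 228); incubation (finishes minute 116). That puts its earliest start at minute 228; it finishes at 228 + 15 = minute 243.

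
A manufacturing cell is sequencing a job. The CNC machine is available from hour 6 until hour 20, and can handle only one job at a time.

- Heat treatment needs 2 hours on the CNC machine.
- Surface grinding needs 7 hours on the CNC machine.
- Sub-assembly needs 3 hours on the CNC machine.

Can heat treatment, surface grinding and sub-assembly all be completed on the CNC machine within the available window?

Yes

The CNC machine window is 20 − 6 = 14 hours.
Running back to back, the jobs need 2 + 7 + 3 = 12 hours on the CNC machine.
Since 12 ≤ 14, they fit within the window.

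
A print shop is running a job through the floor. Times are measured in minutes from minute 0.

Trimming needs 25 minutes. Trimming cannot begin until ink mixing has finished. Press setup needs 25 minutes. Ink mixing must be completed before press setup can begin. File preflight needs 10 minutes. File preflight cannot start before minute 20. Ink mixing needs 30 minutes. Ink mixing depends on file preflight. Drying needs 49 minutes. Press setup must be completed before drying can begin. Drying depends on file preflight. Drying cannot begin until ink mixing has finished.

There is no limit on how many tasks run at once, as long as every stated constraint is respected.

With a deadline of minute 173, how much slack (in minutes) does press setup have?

File preflight cannot begin until its own release at minute 20. It runs from minute 20 to 20 + 10 = minute 30.
Ink mixing cannot begin until file preflight (finishes minute 30). It runs from minute 30 to 30 + 30 = minute 60.
Press setup waits on ink mixing (finishes minute 60), so it starts at minute 60 and finishes at 60 + 25 = minute 85.

Working backward from the deadline:
Drying has no dependents, so it just needs to finish by minute 173. Starting by 173 − 49 = minute 124 achieves that.
Press setup must finish before drying (must start by minute 124). With a 25-minute duration, press setup must start by 124 − 25 = minute 99.
So press setup can start as early as minute 60 and as late as minute 99, giving 99 − 60 = 39 minutes of slack.

39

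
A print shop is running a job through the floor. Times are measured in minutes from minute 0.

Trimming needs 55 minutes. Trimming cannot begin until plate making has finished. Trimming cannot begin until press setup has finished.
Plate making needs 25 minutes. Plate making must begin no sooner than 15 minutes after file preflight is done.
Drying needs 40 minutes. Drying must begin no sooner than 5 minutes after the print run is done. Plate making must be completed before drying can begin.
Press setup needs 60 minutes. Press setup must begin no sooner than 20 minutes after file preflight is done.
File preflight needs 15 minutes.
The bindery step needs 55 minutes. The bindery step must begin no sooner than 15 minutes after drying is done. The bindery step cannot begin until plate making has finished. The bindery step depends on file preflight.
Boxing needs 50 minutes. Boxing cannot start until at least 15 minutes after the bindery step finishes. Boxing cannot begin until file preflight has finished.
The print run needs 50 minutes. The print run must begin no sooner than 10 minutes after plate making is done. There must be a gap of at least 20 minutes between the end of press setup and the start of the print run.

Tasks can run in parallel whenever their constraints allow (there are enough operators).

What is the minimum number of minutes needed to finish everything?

345

File preflight can start immediately at minute 0; it finishes at minute 15.
After file preflight (finishes minute 15, plus 20-minute gap → minute 35), press setup can start at minute 35 and finishes at minute 95.
Plate making waits on file preflight (finishes minute 15, plus 15-minute gap → minute 30), so it starts at minute 30 and finishes at 30 + 25 = minute 55.
For trimming: plate making (finishes minute 55); press setup (finishes minute 95). Taking the maximum gives a start of minute 95, and it finishes at 95 + 55 = minute 150.
The print run has to wait for plate making (finishes minute 55, plus 10-minute gap → minute 65); press setup (finishes minute 95, plus 20-minute gap → minute 115). The latest of these is minute 115, so the print run runs minute 115 to 115 + 50 = minute 165.
For drying: the print run (finishes minute 165, plus 5-minute gap → minute 170); plate making (finishes minute 55). Taking the maximum gives a start of minute 170, and it finishes at 170 + 40 = minute 210.
The bindery step needs all of drying (finishes minute 210, plus 15-minute gap → minute 225); plate making (finishes minute 55); file preflight (finishes minute 15). That puts its earliest start at minute 225; it finishes at 225 + 55 = minute 280.
Boxing cannot start until the bindery step (finishes minute 280, plus 15-minute gap → minute 295); file preflight (finishes minute 15). The controlling bound is minute 295, so boxing finishes at 295 + 50 = minute 345.
All tasks are finished once the last one completes. Finish times: File preflight at 15, Plate making at 55, Press setup at 95, The print run at 165, Drying at 210, Trimming at 150, The bindery step at 280, Boxing at 345. The latest is minute 345.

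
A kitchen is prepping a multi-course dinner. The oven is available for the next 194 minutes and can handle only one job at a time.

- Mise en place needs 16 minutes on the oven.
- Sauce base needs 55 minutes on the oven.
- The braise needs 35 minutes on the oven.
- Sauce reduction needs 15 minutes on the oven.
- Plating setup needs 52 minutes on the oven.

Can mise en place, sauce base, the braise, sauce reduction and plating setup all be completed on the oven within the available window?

Running back to back, the jobs need 16 + 55 + 35 + 15 + 52 = 173 minutes on the oven.
Since 173 ≤ 194, they fit within the window.

Yes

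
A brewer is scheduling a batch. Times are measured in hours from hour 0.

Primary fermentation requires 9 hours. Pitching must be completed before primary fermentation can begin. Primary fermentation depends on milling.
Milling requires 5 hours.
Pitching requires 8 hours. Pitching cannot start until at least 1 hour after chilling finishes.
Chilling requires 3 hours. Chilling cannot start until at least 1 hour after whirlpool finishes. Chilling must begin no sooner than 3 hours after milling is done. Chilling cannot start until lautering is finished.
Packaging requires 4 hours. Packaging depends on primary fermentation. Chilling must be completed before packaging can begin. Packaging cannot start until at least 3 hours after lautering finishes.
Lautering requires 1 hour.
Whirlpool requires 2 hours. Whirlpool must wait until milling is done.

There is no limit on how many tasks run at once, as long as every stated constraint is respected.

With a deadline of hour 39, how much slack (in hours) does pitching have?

Nothing blocks lautering, so it runs from hour 0 to hour 1.
Milling has no prerequisites, so it starts at hour 0 and finishes at hour 5.
Whirlpool cannot begin until milling (finishes hour 5). It runs from hour 5 to 5 + 2 = hour 7.
For chilling: whirlpool (finishes hour 7, plus 1-hour gap → hour 8); milling (finishes hour 5, plus 3-hour gap → hour 8); lautering (finishes hour 1). Taking the maximum gives a start of hour 8, and it finishes at 8 + 3 = hour 11.
Pitching cannot begin until chilling (finishes hour 11, plus 1-hour gap → hour 12). It runs from hour 12 to 12 + 8 = hour 20.

Working backward from the deadline:
To finish by hour 39, packaging (duration 4) must start no later than hour 35.
Since packaging (must start by hour 35) depends on it, primary fermentation must finish by hour 35. Backing off its 9-hour duration gives a latest start of hour 26.
Pitching has to be done before primary fermentation (must start by hour 26). That means finishing by hour 26, i.e. starting by 26 − 8 = hour 18.
So pitching can start as early as hour 12 and as late as hour 18, giving 18 − 12 = 6 hours of slack.

6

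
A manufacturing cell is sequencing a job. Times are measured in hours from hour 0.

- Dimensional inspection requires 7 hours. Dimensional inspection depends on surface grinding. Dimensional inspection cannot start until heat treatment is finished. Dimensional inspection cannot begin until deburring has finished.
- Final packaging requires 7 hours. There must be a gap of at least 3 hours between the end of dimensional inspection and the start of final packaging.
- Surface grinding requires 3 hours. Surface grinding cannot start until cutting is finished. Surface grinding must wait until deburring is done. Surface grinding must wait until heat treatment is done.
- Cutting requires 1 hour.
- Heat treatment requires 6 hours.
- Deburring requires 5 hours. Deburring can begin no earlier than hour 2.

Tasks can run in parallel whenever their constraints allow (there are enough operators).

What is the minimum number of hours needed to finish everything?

27

Nothing blocks heat treatment, so it runs from hour 0 to hour 6.
Deburring waits on its own release at hour 2, so it starts at hour 2 and finishes at 2 + 5 = hour 7.
Nothing blocks cutting, so it runs from hour 0 to hour 1.
Surface grinding cannot start until cutting (finishes hour 1); deburring (finishes hour 7); heat treatment (finishes hour 6). The controlling bound is hour 7, so surface grinding finishes at 7 + 3 = hour 10.
For dimensional inspection: surface grinding (finishes hour 10); heat treatment (finishes hour 6); deburring (finishes hour 7). Taking the maximum gives a start of hour 10, and it finishes at 10 + 7 = hour 17.
After dimensional inspection (finishes hour 17, plus 3-hour gap → hour 20), final packaging can start at hour 20 and finishes at hour 27.
All tasks are finished once the last one completes. Finish times: Cutting at 1, Deburring at 7, Heat treatment at 6, Surface grinding at 10, Dimensional inspection at 17, Final packaging at 27. The latest is hour 27.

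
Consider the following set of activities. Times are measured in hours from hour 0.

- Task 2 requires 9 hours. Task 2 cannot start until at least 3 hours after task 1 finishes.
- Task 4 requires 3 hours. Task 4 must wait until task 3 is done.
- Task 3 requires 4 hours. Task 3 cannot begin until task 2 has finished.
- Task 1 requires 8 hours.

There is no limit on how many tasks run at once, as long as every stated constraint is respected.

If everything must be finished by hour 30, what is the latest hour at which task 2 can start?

Task 4 has no dependents, so it just needs to finish by hour 30. Starting by 30 − 3 = hour 27 achieves that.
Task 3 has to be done before task 4 (must start by hour 27). That means finishing by hour 27, i.e. starting by 27 − 4 = hour 23.
Task 2 feeds into task 3 (must start by hour 23); so task 2 must finish by hour 23 and therefore start by hour 14.

14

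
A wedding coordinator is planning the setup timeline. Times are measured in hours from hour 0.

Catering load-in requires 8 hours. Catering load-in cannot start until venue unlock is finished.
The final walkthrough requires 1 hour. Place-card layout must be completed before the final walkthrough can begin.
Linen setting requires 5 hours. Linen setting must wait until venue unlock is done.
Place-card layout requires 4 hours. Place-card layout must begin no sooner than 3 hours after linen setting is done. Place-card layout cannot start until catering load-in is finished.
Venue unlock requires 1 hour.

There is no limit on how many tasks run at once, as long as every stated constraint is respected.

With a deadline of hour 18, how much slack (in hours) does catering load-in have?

Venue unlock has no prerequisites, so it starts at hour 0 and finishes at hour 1.
After venue unlock (finishes hour 1), catering load-in can start at hour 1 and finishes at hour 9.

Working backward from the deadline:
The final walkthrough must finish by hour 18; it takes 1 hour, so it must start by 18 − 1 = hour 17.
Since the final walkthrough (must start by hour 17) depends on it, place-card layout must finish by hour 17. Backing off its 4-hour duration gives a latest start of hour 13.
Catering load-in must finish before place-card layout (must start by hour 13). With an 8-hour duration, catering load-in must start by 13 − 8 = hour 5.
So catering load-in can start as early as hour 1 and as late as hour 5, giving 5 − 1 = 4 hours of slack.

4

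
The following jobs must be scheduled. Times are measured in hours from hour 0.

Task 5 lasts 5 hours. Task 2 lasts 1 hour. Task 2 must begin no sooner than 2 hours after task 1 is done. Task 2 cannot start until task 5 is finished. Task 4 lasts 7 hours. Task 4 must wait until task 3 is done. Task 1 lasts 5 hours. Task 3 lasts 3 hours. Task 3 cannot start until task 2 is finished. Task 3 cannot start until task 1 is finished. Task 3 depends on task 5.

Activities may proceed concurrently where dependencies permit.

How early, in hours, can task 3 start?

Task 5 can start immediately at hour 0; it finishes at hour 5.
Nothing blocks task 1, so it runs from hour 0 to hour 5.
Task 2 needs all of task 1 (finishes hour 5, plus 2-hour gap → hour 7); task 5 (finishes hour 5). That puts its earliest start at hour 7; it finishes at 7 + 1 = hour 8.
Task 3 waits on task 2 (finishes hour 8); task 1 (finishes hour 5); task 5 (finishes hour 5). The latest of these is hour 8, which is the earliest task 3 can start.

8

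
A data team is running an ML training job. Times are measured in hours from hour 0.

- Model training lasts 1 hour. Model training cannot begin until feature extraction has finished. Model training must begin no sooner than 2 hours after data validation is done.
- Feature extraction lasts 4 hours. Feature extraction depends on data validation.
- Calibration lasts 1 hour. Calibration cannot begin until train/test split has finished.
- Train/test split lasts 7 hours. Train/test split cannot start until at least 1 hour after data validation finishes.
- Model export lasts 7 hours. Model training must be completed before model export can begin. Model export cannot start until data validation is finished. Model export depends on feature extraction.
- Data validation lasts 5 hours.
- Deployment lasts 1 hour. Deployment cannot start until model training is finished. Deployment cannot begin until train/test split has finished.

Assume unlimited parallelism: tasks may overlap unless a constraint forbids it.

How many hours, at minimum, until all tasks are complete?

17

Nothing blocks data validation, so it runs from hour 0 to hour 5.
Train/test split cannot begin until data validation (finishes hour 5, plus 1-hour gap → hour 6). It runs from hour 6 to 6 + 7 = hour 13.
After train/test split (finishes hour 13), calibration can start at hour 13 and finishes at hour 14.
After data validation (finishes hour 5), feature extraction can start at hour 5 and finishes at hour 9.
Model training needs all of feature extraction (finishes hour 9); data validation (finishes hour 5, plus 2-hour gap → hour 7). That puts its earliest start at hour 9; it finishes at 9 + 1 = hour 10.
Deployment needs all of model training (finishes hour 10); train/test split (finishes hour 13). That puts its earliest start at hour 13; it finishes at 13 + 1 = hour 14.
For model export: model training (finishes hour 10); data validation (finishes hour 5); feature extraction (finishes hour 9). Taking the maximum gives a start of hour 10, and it finishes at 10 + 7 = hour 17.
All tasks are finished once the last one completes. Finish times: Data validation at 5, Feature extraction at 9, Train/test split at 13, Model training at 10, Calibration at 14, Model export at 17, Deployment at 14. The latest is hour 17.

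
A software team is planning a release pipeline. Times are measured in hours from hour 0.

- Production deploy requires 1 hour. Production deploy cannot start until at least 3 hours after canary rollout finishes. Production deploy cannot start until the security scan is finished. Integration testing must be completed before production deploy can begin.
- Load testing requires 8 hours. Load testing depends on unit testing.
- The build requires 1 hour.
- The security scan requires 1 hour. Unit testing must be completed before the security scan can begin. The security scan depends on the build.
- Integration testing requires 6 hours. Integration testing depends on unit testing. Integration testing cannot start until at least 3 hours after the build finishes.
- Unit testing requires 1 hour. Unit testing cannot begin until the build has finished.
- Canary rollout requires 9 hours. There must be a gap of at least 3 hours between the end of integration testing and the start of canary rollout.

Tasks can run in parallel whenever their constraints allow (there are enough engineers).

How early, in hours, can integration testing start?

4

Nothing blocks the build, so it runs from hour 0 to hour 1.
Unit testing cannot begin until the build (finishes hour 1). It runs from hour 1 to 1 + 1 = hour 2.
Integration testing waits on unit testing (finishes hour 2); the build (finishes hour 1, plus 3-hour gap → hour 4). The latest of these is hour 4, which is the earliest integration testing can start.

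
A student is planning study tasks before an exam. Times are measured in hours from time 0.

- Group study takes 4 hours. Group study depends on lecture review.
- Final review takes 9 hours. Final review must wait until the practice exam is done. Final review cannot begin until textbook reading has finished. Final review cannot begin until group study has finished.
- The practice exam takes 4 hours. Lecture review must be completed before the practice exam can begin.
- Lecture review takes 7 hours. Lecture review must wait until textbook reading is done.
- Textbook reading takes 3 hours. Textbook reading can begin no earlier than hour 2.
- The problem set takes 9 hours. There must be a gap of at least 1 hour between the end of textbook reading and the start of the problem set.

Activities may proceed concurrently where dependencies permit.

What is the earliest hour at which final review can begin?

Textbook reading waits on its own release at hour 2, so it starts at hour 2 and finishes at 2 + 3 = hour 5.
After textbook reading (finishes hour 5), lecture review can start at hour 5 and finishes at hour 12.
Group study waits on lecture review (finishes hour 12), so it starts at hour 12 and finishes at 12 + 4 = hour 16.
The practice exam waits on lecture review (finishes hour 12), so it starts at hour 12 and finishes at 12 + 4 = hour 16.
Final review waits on the practice exam (finishes hour 16); textbook reading (finishes hour 5); group study (finishes hour 16). The latest of these is hour 16, which is the earliest final review can start.

16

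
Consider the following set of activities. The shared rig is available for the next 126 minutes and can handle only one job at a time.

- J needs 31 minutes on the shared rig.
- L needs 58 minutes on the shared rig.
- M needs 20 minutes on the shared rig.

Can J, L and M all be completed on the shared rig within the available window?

Yes

Running back to back, the jobs need 31 + 58 + 20 = 109 minutes on the shared rig.
Since 109 ≤ 126, they fit within the window.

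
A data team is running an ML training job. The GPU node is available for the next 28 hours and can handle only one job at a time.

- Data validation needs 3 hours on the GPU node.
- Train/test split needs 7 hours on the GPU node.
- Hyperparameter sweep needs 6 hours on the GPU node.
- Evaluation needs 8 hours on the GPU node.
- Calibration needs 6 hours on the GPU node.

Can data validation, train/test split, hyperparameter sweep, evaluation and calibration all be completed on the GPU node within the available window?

No

Running back to back, the jobs need 3 + 7 + 6 + 8 + 6 = 30 hours on the GPU node.
Since 30 > 28, they cannot all fit.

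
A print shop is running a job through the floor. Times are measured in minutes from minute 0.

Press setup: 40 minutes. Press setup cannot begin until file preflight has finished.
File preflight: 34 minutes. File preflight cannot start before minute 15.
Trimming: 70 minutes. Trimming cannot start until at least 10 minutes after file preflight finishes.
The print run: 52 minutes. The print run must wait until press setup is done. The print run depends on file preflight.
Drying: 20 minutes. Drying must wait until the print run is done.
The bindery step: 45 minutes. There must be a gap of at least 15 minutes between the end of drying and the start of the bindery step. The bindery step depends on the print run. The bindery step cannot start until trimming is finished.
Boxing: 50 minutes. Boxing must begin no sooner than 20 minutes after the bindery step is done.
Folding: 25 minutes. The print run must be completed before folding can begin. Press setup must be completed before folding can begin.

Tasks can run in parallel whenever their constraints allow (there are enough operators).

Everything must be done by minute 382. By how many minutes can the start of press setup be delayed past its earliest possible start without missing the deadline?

91

File preflight waits on its own release at minute 15, so it starts at minute 15 and finishes at 15 + 34 = minute 49.
Press setup cannot begin until file preflight (finishes minute 49). It runs from minute 49 to 49 + 40 = minute 89.

Working backward from the deadline:
Nothing follows boxing; the deadline of minute 382 is its only limit. It must start by 382 − 50 = minute 332.
Since boxing (must start by minute 332, minus 20-minute gap → minute 312) depends on it, the bindery step must finish by minute 312. Backing off its 45-minute duration gives a latest start of minute 267.
Drying has to be done before the bindery step (must start by minute 267, minus 15-minute gap → minute 252). That means finishing by minute 252, i.e. starting by 252 − 20 = minute 232.
To finish by minute 382, folding (duration 25) must start no later than minute 357.
The print run feeds drying (must start by minute 232); folding (must start by minute 357); the bindery step (must start by minute 267). Taking the minimum, the print run must finish by minute 232 and start by 232 − 52 = minute 180.
Press setup must finish in time for the print run (must start by minute 180); folding (must start by minute 357). The tightest is minute 180, so press setup must start by 180 − 40 = minute 140.
So press setup can start as early as minute 49 and as late as minute 140, giving 140 − 49 = 91 minutes of slack.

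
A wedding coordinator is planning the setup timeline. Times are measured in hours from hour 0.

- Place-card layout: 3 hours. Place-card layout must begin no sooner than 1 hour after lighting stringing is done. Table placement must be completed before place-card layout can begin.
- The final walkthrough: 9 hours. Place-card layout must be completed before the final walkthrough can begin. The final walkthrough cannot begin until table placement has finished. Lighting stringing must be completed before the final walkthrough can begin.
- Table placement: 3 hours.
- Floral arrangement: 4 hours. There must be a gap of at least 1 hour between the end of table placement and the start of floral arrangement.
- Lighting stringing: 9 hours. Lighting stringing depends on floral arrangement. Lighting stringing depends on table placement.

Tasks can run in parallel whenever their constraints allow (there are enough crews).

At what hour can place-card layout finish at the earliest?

21

Table placement can start immediately at hour 0; it finishes at hour 3.
After table placement (finishes hour 3, plus 1-hour gap → hour 4), floral arrangement can start at hour 4 and finishes at hour 8.
For lighting stringing: floral arrangement (finishes hour 8); table placement (finishes hour 3). Taking the maximum gives a start of hour 8, and it finishes at 8 + 9 = hour 17.
Place-card layout needs all of lighting stringing (finishes hour 17, plus 1-hour gap → hour 18); table placement (finishes hour 3). That puts its earliest start at hour 18; it finishes at 18 + 3 = hour 21.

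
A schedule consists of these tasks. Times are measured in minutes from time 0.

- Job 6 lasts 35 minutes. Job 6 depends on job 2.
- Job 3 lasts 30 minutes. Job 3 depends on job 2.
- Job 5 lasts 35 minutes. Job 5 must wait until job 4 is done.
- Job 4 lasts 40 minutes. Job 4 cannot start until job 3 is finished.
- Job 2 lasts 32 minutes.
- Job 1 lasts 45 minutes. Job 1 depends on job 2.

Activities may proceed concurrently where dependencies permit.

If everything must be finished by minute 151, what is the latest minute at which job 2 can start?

14

Job 1 has no dependents, so it just needs to finish by minute 151. Starting by 151 − 45 = minute 106 achieves that.
To finish by minute 151, job 5 (duration 35) must start no later than minute 116.
Job 4 has to be done before job 5 (must start by minute 116). That means finishing by minute 116, i.e. starting by 116 − 40 = minute 76.
Job 3 has to be done before job 4 (must start by minute 76). That means finishing by minute 76, i.e. starting by 76 − 30 = minute 46.
Nothing follows job 6; the deadline of minute 151 is its only limit. It must start by 151 − 35 = minute 116.
Job 2 feeds job 1 (must start by minute 106); job 3 (must start by minute 46); job 6 (must start by minute 116). Taking the minimum, job 2 must finish by minute 46 and start by 46 − 32 = minute 14.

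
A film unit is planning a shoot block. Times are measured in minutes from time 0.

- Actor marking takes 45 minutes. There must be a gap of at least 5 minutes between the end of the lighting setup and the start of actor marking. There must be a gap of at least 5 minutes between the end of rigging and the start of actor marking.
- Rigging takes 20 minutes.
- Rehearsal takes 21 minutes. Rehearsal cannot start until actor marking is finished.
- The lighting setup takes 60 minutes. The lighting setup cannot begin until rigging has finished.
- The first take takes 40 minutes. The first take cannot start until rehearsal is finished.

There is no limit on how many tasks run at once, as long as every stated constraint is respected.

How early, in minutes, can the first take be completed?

191

Rigging can start immediately at minute 0; it finishes at minute 20.
The lighting setup cannot begin until rigging (finishes minute 20). It runs from minute 20 to 20 + 60 = minute 80.
For actor marking: the lighting setup (finishes minute 80, plus 5-minute gap → minute 85); rigging (finishes minute 20, plus 5-minute gap → minute 25). Taking the maximum gives a start of minute 85, and it finishes at 85 + 45 = minute 130.
After actor marking (finishes minute 130), rehearsal can start at minute 130 and finishes at minute 151.
The first take waits on rehearsal (finishes minute 151), so it starts at minute 151 and finishes at 151 + 40 = minute 191.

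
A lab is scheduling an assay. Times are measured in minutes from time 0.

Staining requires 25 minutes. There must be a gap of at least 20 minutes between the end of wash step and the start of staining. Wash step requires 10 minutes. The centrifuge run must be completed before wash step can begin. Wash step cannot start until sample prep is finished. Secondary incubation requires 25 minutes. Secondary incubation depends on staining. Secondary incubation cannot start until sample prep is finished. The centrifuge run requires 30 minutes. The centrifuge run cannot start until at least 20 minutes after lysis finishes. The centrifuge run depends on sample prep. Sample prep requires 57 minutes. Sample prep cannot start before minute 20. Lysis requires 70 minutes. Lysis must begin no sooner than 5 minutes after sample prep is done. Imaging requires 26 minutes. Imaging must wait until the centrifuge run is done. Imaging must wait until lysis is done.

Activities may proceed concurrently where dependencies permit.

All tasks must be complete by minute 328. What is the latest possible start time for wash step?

Nothing follows secondary incubation; the deadline of minute 328 is its only limit. It must start by 328 − 25 = minute 303.
Staining has to be done before secondary incubation (must start by minute 303). That means finishing by minute 303, i.e. starting by 303 − 25 = minute 278.
Since staining (must start by minute 278, minus 20-minute gap → minute 258) depends on it, wash step must finish by minute 258. Backing off its 10-minute duration gives a latest start of minute 248.

248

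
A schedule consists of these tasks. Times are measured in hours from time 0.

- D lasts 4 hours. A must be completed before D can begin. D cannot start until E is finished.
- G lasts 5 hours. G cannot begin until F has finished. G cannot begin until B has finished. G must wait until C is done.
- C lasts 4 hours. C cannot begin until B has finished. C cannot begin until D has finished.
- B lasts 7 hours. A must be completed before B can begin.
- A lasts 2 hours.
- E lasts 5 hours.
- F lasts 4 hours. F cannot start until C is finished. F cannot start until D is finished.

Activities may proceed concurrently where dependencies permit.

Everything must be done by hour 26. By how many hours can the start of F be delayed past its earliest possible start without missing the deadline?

4

E has no prerequisites, so it starts at hour 0 and finishes at hour 5.
Nothing blocks A, so it runs from hour 0 to hour 2.
For D: A (finishes hour 2); E (finishes hour 5). Taking the maximum gives a start of hour 5, and it finishes at 5 + 4 = hour 9.
After A (finishes hour 2), B can start at hour 2 and finishes at hour 9.
C has to wait for B (finishes hour 9); D (finishes hour 9). The latest of these is hour 9, so C runs hour 9 to 9 + 4 = hour 13.
F has to wait for C (finishes hour 13); D (finishes hour 9). The latest of these is hour 13, so F runs hour 13 to 13 + 4 = hour 17.

Working backward from the deadline:
To finish by hour 26, G (duration 5) must start no later than hour 21.
Since G (must start by hour 21) depends on it, F must finish by hour 21. Backing off its 4-hour duration gives a latest start of hour 17.
So F can start as early as hour 13 and as late as hour 17, giving 17 − 13 = 4 hours of slack.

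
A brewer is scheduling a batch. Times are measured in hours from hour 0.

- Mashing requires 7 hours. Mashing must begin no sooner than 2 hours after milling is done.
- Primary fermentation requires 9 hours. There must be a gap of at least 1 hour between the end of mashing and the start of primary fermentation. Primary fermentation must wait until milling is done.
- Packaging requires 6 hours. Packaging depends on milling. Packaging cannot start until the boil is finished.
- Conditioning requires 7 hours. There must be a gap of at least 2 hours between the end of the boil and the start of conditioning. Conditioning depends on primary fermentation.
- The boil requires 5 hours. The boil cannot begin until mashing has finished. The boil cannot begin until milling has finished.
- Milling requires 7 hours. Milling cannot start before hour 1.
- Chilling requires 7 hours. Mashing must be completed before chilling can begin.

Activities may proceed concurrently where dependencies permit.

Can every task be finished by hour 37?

Yes

Milling waits on its own release at hour 1, so it starts at hour 1 and finishes at 1 + 7 = hour 8.
Mashing waits on milling (finishes hour 8, plus 2-hour gap → hour 10), so it starts at hour 10 and finishes at 10 + 7 = hour 17.
Primary fermentation needs all of mashing (finishes hour 17, plus 1-hour gap → hour 18); milling (finishes hour 8). That puts its earliest start at hour 18; it finishes at 18 + 9 = hour 27.
After mashing (finishes hour 17), chilling can start at hour 17 and finishes at hour 24.
The boil has to wait for mashing (finishes hour 17); milling (finishes hour 8). The latest of these is hour 17, so the boil runs hour 17 to 17 + 5 = hour 22.
For packaging: milling (finishes hour 8); the boil (finishes hour 22). Taking the maximum gives a start of hour 22, and it finishes at 22 + 6 = hour 28.
Conditioning cannot start until the boil (finishes hour 22, plus 2-hour gap → hour 24); primary fermentation (finishes hour 27). The controlling bound is hour 27, so conditioning finishes at 27 + 7 = hour 34.
Every task is finished by hour 34, which is no later than the deadline of 37, so the schedule is feasible.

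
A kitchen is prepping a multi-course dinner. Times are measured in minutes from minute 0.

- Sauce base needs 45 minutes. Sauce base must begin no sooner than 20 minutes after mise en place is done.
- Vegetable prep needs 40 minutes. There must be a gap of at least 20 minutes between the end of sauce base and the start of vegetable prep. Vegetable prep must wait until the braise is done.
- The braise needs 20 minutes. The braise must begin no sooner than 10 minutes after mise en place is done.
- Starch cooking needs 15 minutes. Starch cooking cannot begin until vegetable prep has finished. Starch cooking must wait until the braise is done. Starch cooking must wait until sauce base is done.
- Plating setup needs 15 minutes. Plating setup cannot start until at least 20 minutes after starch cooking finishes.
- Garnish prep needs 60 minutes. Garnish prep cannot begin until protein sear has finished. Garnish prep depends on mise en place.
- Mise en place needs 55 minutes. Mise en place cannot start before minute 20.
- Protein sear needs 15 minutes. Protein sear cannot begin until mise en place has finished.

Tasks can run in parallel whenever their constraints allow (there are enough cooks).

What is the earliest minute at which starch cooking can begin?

200

Mise en place waits on its own release at minute 20, so it starts at minute 20 and finishes at 20 + 55 = minute 75.
The braise waits on mise en place (finishes minute 75, plus 10-minute gap → minute 85), so it starts at minute 85 and finishes at 85 + 20 = minute 105.
Sauce base waits on mise en place (finishes minute 75, plus 20-minute gap → minute 95), so it starts at minute 95 and finishes at 95 + 45 = minute 140.
Vegetable prep needs all of sauce base (finishes minute 140, plus 20-minute gap → minute 160); the braise (finishes minute 105). That puts its earliest start at minute 160; it finishes at 160 + 40 = minute 200.
Starch cooking waits on vegetable prep (finishes minute 200); the braise (finishes minute 105); sauce base (finishes minute 140). The latest of these is minute 200, which is the earliest starch cooking can start.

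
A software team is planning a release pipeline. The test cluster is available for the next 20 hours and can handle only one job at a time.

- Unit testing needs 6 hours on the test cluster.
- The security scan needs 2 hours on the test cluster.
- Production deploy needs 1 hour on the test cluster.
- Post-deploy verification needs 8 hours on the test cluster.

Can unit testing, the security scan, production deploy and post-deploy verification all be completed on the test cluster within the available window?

Running back to back, the jobs need 6 + 2 + 1 + 8 = 17 hours on the test cluster.
Since 17 ≤ 20, they fit within the window.

Yes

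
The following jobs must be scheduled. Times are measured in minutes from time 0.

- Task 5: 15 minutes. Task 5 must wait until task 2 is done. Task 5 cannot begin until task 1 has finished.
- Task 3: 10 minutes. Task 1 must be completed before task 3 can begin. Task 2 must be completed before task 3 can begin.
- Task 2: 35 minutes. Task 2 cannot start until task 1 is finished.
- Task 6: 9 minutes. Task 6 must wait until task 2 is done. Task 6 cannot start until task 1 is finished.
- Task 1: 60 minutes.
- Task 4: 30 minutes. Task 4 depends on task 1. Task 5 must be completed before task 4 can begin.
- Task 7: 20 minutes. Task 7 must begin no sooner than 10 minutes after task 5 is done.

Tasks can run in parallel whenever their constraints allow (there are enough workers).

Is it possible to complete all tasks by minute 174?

Yes

Task 1 can start immediately at minute 0; it finishes at minute 60.
After task 1 (finishes minute 60), task 2 can start at minute 60 and finishes at minute 95.
For task 6: task 2 (finishes minute 95); task 1 (finishes minute 60). Taking the maximum gives a start of minute 95, and it finishes at 95 + 9 = minute 104.
Task 5 needs all of task 2 (finishes minute 95); task 1 (finishes minute 60). That puts its earliest start at minute 95; it finishes at 95 + 15 = minute 110.
Task 7 waits on task 5 (finishes minute 110, plus 10-minute gap → minute 120), so it starts at minute 120 and finishes at 120 + 20 = minute 140.
Task 4 has to wait for task 1 (finishes minute 60); task 5 (finishes minute 110). The latest of these is minute 110, so task 4 runs minute 110 to 110 + 30 = minute 140.
Task 3 has to wait for task 1 (finishes minute 60); task 2 (finishes minute 95). The latest of these is minute 95, so task 3 runs minute 95 to 95 + 10 = minute 105.
Every task is finished by minute 140, which is no later than the deadline of 174, so the schedule is feasible.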